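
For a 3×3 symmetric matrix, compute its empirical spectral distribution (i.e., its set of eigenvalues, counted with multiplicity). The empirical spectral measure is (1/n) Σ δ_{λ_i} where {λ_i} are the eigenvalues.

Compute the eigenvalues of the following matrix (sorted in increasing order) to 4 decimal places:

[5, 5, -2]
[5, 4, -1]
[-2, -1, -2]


Since M is real symmetric, all three eigenvalues are real; they are the roots of det(λI − M) = λ³ − (tr M) λ² + s λ − det M, where s is the sum of the principal 2×2 minors.
tr M = 5 + 4 + (-2) = 7.
s = (5·4 − 5²) + (5·(-2) − (-2)²) + (4·(-2) − (-1)²) = -5 + (-14) + (-9) = -28.
det M (expand along row 1) = 5·(-9) − 5·(-12) + (-2)·3 = 9.
Characteristic polynomial: λ³ − 7λ² − 28λ − 9 = 0.
Substitute λ = y + (tr M)/3 = y + 2.333333 to remove the quadratic term: y³ + p·y + q = 0 with p = s − (tr M)²/3 = -44.333333 and q = −2(tr M)³/27 + (tr M)·s/3 − det M = -99.740741.
Three real roots ⇒ use the trigonometric (Viète) form: r = 2√(−p/3) = 7.688375, φ = arccos(3q/(p·r)) = arccos(0.877867) = 0.499406 rad.
y_k = r·cos(φ/3 − 2πk/3) for k = 0, 1, 2 gives y = 7.582092, -2.687756, -4.894336.
λ_k = y_k + 2.333333 gives λ = 9.9154, -0.3544, -2.5610 (check: the sum is 7.0000 = tr M).

Eigenvalues sorted in increasing order: [-2.5610, -0.3544, 9.9154].


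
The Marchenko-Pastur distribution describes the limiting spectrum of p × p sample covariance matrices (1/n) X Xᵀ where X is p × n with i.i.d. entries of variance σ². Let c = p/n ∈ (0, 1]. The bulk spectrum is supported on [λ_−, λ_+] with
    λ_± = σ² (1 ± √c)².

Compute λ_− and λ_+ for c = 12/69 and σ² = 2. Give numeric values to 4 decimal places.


c = 12/69 = 0.173913; √c = 0.417029.
λ_− = σ² (1 − √c)² = 2 · (1 − 0.417029)² = 2 · (0.582971)² = 0.679711.
λ_+ = σ² (1 + √c)² = 2 · (1 + 0.417029)² = 2 · (1.417029)² = 4.015941.

Rounded to 4 decimal places: λ_− ≈ 0.6797, λ_+ ≈ 4.0159.


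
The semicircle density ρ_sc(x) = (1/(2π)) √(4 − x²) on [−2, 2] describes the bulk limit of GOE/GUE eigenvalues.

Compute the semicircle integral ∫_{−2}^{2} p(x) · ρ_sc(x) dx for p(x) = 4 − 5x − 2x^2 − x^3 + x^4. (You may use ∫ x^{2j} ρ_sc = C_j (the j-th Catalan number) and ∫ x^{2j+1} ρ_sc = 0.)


Write p(x) = Σ a_i x^i, split into monomials and integrate each against ρ_sc separately.
Using ∫ x^{2j} ρ_sc = C_j = (1/(j+1)) C(2j, j) (Catalan numbers) and ∫ x^{2j+1} ρ_sc = 0 (odd monomials vanish by symmetry):
  i = 0 (even): a_0 · C_{0} = 4 · 1 = 4
  i = 1 (odd): ∫ x^1 ρ_sc = 0 (vanishes)
  i = 2 (even): a_2 · C_{1} = -2 · 1 = -2
  i = 3 (odd): ∫ x^3 ρ_sc = 0 (vanishes)
  i = 4 (even): a_4 · C_{2} = 1 · 2 = 2

Summing the contributions: ∫_{−2}^{2} p(x) ρ_sc(x) dx = 4 + (-2) + 2 = 4.


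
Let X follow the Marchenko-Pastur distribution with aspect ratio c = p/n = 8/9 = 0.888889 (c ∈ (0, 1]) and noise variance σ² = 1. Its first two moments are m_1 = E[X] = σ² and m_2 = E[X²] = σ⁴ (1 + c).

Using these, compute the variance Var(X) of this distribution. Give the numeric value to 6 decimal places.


m_1 = E[X] = σ² = 1, so m_1² = 1.
m_2 = E[X²] = σ⁴ (1 + c) = 1 · (1 + 0.888889) = 1 · 1.888889 = 1.888889.
(Note m_2 − m_1² simplifies to c · σ⁴ = 0.888889 · 1.)

Var(X) = m_2 − m_1² = 1.888889 − 1 = 0.888889.


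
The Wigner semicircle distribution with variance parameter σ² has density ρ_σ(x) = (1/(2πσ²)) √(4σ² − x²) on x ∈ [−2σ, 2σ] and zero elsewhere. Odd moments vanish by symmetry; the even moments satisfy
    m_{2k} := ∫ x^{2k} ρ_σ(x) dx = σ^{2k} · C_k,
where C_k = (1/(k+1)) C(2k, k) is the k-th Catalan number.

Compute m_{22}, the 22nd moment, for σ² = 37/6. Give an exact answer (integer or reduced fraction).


By the scaled semicircle moment identity, m_{2k} = σ^{2k} · C_k with k = 11.
C_11 = (1/(k+1)) · C(2k, k) = (1/12) · C(22, 11) = (1/12) · 705432 = 58786.
σ^{2k} = (σ²)^k = (37/6)^11 = 177917621779460413/362797056.

Therefore m_{22} = σ^{22} · C_11 = (177917621779460413/362797056) · 58786 = 5229532656963679919309/181398528.


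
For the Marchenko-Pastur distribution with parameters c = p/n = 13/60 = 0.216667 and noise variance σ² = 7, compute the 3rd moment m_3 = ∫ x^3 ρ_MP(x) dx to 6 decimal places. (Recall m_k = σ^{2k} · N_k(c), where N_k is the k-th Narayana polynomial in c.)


E[X³] = σ⁶ (1 + 3c + c²) (third MP moment). With σ² = 7 (so σ⁶ = 343) and c = 13/60 = 0.216667: E[X³] = 343 · (1 + 3·0.216667 + (0.216667)²) = 343 · 1.696944.

So E[X^3] = 582.051944.


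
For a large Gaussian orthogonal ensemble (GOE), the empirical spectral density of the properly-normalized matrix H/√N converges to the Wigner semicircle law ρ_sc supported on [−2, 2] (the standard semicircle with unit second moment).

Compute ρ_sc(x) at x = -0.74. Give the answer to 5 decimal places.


ρ_sc(x) = (1/(2π)) √(4 − x²). With x = -0.74:
  4 − x² = 4 − (-0.74)² = 4 − 0.547600 = 3.452400.
  √(4 − x²) = 1.858064.
  1/(2π) = 0.159155.
  ρ_sc(-0.74) = 0.159155 · 1.858064 = 0.295720.

Rounded to 5 decimal places: ρ_sc(-0.74) ≈ 0.29572.


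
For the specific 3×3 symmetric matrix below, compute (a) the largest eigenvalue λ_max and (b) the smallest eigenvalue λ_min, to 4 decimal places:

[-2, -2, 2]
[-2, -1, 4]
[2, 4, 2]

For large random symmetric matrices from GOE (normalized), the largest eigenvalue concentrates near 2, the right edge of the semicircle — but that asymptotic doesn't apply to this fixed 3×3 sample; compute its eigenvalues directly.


Since M is real symmetric, all three eigenvalues are real; they are the roots of det(λI − M) = λ³ − (tr M) λ² + s λ − det M, where s is the sum of the principal 2×2 minors.
tr M = -2 + (-1) + 2 = -1.
s = ((-2)·(-1) − (-2)²) + ((-2)·2 − 2²) + ((-1)·2 − 4²) = -2 + (-8) + (-18) = -28.
det M (expand along row 1) = (-2)·(-18) − (-2)·(-12) + 2·(-6) = 0.
Characteristic polynomial: λ³ + λ² − 28λ = 0.
Substitute λ = y + (tr M)/3 = y − 0.333333 to remove the quadratic term: y³ + p·y + q = 0 with p = s − (tr M)²/3 = -28.333333 and q = −2(tr M)³/27 + (tr M)·s/3 − det M = 9.407407.
Three real roots ⇒ use the trigonometric (Viète) form: r = 2√(−p/3) = 6.146363, φ = arccos(3q/(p·r)) = arccos(-0.162060) = 1.733574 rad.
y_k = r·cos(φ/3 − 2πk/3) for k = 0, 1, 2 gives y = 5.148406, 0.333333, -5.481740.
λ_k = y_k − 0.333333 gives λ = 4.8151, 0.0000, -5.8151 (check: the sum is -1.0000 = tr M).

Hence λ_max = 4.8151 and λ_min = -5.8151.


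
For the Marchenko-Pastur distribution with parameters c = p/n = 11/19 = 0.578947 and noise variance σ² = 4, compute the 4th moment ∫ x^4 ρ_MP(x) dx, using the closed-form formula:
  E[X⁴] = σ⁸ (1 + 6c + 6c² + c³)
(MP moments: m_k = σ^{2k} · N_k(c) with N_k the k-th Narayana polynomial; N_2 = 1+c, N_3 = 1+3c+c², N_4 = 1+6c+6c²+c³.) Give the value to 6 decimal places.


E[X⁴] = σ⁸ (1 + 6c + 6c² + c³) (fourth MP moment). With σ² = 4 (so σ⁸ = 256) and c = 11/19 = 0.578947: E[X⁴] = 256 · (1 + 6·0.578947 + 6·(0.578947)² + (0.578947)³) = 256 · 6.678816.

So E[X^4] = 1709.776935.


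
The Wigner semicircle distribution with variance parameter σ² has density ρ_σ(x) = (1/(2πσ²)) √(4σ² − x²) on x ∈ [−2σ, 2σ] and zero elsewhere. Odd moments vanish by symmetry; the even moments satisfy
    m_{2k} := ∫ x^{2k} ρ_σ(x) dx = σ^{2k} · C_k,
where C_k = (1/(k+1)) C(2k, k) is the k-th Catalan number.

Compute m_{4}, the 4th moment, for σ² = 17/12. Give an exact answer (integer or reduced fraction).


By the scaled semicircle moment identity, m_{2k} = σ^{2k} · C_k with k = 2.
C_2 = (1/(k+1)) · C(2k, k) = (1/3) · C(4, 2) = (1/3) · 6 = 2.
σ^{2k} = (σ²)^k = (17/12)^2 = 289/144.

Therefore m_{4} = σ^{4} · C_2 = (289/144) · 2 = 289/72.


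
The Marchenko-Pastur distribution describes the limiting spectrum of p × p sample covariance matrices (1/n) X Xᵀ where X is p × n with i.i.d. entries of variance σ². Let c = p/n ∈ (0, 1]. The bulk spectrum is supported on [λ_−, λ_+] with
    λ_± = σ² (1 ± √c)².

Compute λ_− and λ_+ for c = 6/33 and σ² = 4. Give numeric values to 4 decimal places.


c = 6/33 = 0.181818; √c = 0.426401.
λ_− = σ² (1 − √c)² = 4 · (1 − 0.426401)² = 4 · (0.573599)² = 1.316061.
λ_+ = σ² (1 + √c)² = 4 · (1 + 0.426401)² = 4 · (1.426401)² = 8.138484.

Rounded to 4 decimal places: λ_− ≈ 1.3161, λ_+ ≈ 8.1385.


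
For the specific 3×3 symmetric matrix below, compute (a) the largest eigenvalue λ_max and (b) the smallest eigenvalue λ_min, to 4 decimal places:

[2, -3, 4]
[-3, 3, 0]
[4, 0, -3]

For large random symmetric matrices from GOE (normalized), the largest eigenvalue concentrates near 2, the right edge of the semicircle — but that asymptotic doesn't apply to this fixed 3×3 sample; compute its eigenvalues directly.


Since M is real symmetric, all three eigenvalues are real; they are the roots of det(λI − M) = λ³ − (tr M) λ² + s λ − det M, where s is the sum of the principal 2×2 minors.
tr M = 2 + 3 + (-3) = 2.
s = (2·3 − (-3)²) + (2·(-3) − 4²) + (3·(-3) − 0²) = -3 + (-22) + (-9) = -34.
det M (expand along row 1) = 2·(-9) − (-3)·9 + 4·(-12) = -39.
Characteristic polynomial: λ³ − 2λ² − 34λ + 39 = 0.
Substitute λ = y + (tr M)/3 = y + 0.666667 to remove the quadratic term: y³ + p·y + q = 0 with p = s − (tr M)²/3 = -35.333333 and q = −2(tr M)³/27 + (tr M)·s/3 − det M = 15.740741.
Three real roots ⇒ use the trigonometric (Viète) form: r = 2√(−p/3) = 6.863753, φ = arccos(3q/(p·r)) = arccos(-0.194715) = 1.766764 rad.
y_k = r·cos(φ/3 − 2πk/3) for k = 0, 1, 2 gives y = 5.707488, 0.448038, -6.155526.
λ_k = y_k + 0.666667 gives λ = 6.3742, 1.1147, -5.4889 (check: the sum is 2.0000 = tr M).

Hence λ_max = 6.3742 and λ_min = -5.4889.


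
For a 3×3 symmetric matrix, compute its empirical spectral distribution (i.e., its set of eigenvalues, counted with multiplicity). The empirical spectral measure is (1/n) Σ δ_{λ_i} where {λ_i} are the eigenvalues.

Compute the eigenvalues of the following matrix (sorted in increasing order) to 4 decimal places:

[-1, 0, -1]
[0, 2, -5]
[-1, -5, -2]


Since M is real symmetric, all three eigenvalues are real; they are the roots of det(λI − M) = λ³ − (tr M) λ² + s λ − det M, where s is the sum of the principal 2×2 minors.
tr M = -1 + 2 + (-2) = -1.
s = ((-1)·2 − 0²) + ((-1)·(-2) − (-1)²) + (2·(-2) − (-5)²) = -2 + 1 + (-29) = -30.
det M (expand along row 1) = (-1)·(-29) − 0·(-5) + (-1)·2 = 27.
Characteristic polynomial: λ³ + λ² − 30λ − 27 = 0.
Substitute λ = y + (tr M)/3 = y − 0.333333 to remove the quadratic term: y³ + p·y + q = 0 with p = s − (tr M)²/3 = -30.333333 and q = −2(tr M)³/27 + (tr M)·s/3 − det M = -16.925926.
Three real roots ⇒ use the trigonometric (Viète) form: r = 2√(−p/3) = 6.359595, φ = arccos(3q/(p·r)) = arccos(0.263223) = 1.304435 rad.
y_k = r·cos(φ/3 − 2πk/3) for k = 0, 1, 2 gives y = 5.767831, -0.563909, -5.203922.
λ_k = y_k − 0.333333 gives λ = 5.4345, -0.8972, -5.5373 (check: the sum is -1.0000 = tr M).

Eigenvalues sorted in increasing order: [-5.5373, -0.8972, 5.4345].


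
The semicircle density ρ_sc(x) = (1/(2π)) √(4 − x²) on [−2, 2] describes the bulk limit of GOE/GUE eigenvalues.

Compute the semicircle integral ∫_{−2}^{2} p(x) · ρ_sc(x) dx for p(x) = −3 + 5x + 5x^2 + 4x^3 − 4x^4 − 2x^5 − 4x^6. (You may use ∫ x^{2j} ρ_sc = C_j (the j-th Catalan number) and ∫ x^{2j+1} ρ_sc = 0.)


Write p(x) = Σ a_i x^i, split into monomials and integrate each against ρ_sc separately.
Using ∫ x^{2j} ρ_sc = C_j = (1/(j+1)) C(2j, j) (Catalan numbers) and ∫ x^{2j+1} ρ_sc = 0 (odd monomials vanish by symmetry):
  i = 0 (even): a_0 · C_{0} = -3 · 1 = -3
  i = 1 (odd): ∫ x^1 ρ_sc = 0 (vanishes)
  i = 2 (even): a_2 · C_{1} = 5 · 1 = 5
  i = 3 (odd): ∫ x^3 ρ_sc = 0 (vanishes)
  i = 4 (even): a_4 · C_{2} = -4 · 2 = -8
  i = 5 (odd): ∫ x^5 ρ_sc = 0 (vanishes)
  i = 6 (even): a_6 · C_{3} = -4 · 5 = -20

Summing the contributions: ∫_{−2}^{2} p(x) ρ_sc(x) dx = (-3) + 5 + (-8) + (-20) = -26.


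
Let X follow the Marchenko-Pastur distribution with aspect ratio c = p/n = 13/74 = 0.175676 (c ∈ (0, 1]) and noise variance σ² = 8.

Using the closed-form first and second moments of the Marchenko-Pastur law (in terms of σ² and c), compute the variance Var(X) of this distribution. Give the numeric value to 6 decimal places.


Recall the MP moments m_1 = E[X] = σ² and m_2 = E[X²] = σ⁴ (1 + c).
m_1 = E[X] = σ² = 8, so m_1² = 64.
m_2 = E[X²] = σ⁴ (1 + c) = 64 · (1 + 0.175676) = 64 · 1.175676 = 75.243243.
(Note m_2 − m_1² simplifies to c · σ⁴ = 0.175676 · 64.)

Var(X) = m_2 − m_1² = 75.243243 − 64 = 11.243243.


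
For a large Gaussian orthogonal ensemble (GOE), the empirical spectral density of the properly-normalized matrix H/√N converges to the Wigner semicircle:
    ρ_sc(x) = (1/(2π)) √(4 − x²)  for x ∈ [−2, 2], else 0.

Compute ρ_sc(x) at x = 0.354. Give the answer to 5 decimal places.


ρ_sc(x) = (1/(2π)) √(4 − x²). With x = 0.354:
  4 − x² = 4 − (0.354)² = 4 − 0.125316 = 3.874684.
  √(4 − x²) = 1.968422.
  1/(2π) = 0.159155.
  ρ_sc(0.354) = 0.159155 · 1.968422 = 0.313284.

Rounded to 5 decimal places: ρ_sc(0.354) ≈ 0.31328.


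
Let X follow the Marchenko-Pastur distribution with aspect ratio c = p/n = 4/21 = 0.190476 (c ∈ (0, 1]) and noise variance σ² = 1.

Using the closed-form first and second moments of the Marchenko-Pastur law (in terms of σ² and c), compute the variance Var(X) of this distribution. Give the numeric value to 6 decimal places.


Recall the MP moments m_1 = E[X] = σ² and m_2 = E[X²] = σ⁴ (1 + c).
m_1 = E[X] = σ² = 1, so m_1² = 1.
m_2 = E[X²] = σ⁴ (1 + c) = 1 · (1 + 0.190476) = 1 · 1.190476 = 1.190476.
(Note m_2 − m_1² simplifies to c · σ⁴ = 0.190476 · 1.)

Var(X) = m_2 − m_1² = 1.190476 − 1 = 0.190476.


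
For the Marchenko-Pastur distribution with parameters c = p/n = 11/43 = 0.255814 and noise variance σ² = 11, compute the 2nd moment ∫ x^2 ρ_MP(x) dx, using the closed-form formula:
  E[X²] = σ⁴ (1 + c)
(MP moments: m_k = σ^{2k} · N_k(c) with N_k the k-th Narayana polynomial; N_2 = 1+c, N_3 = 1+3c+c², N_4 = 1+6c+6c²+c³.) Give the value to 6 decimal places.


E[X²] = σ⁴ (1 + c) (second MP moment). With σ² = 11 (so σ⁴ = 121) and c = 11/43 = 0.255814: E[X²] = 121 · (1 + 0.255814) = 121 · 1.255814.

So E[X^2] = 151.953488.


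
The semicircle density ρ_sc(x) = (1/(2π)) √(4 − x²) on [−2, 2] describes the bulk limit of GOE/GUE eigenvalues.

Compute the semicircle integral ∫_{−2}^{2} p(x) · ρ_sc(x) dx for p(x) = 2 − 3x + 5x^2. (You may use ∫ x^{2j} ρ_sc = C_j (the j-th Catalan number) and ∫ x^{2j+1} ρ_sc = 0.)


Write p(x) = Σ a_i x^i, split into monomials and integrate each against ρ_sc separately.
Using ∫ x^{2j} ρ_sc = C_j = (1/(j+1)) C(2j, j) (Catalan numbers) and ∫ x^{2j+1} ρ_sc = 0 (odd monomials vanish by symmetry):
  i = 0 (even): a_0 · C_{0} = 2 · 1 = 2
  i = 1 (odd): ∫ x^1 ρ_sc = 0 (vanishes)
  i = 2 (even): a_2 · C_{1} = 5 · 1 = 5

Summing the contributions: ∫_{−2}^{2} p(x) ρ_sc(x) dx = 2 + 5 = 7.


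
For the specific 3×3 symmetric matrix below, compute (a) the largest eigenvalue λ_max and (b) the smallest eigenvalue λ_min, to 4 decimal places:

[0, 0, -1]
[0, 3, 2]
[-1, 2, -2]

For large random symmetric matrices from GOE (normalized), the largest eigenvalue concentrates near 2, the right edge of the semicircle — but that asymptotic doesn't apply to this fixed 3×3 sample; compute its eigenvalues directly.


Since M is real symmetric, all three eigenvalues are real; they are the roots of det(λI − M) = λ³ − (tr M) λ² + s λ − det M, where s is the sum of the principal 2×2 minors.
tr M = 0 + 3 + (-2) = 1.
s = (0·3 − 0²) + (0·(-2) − (-1)²) + (3·(-2) − 2²) = 0 + (-1) + (-10) = -11.
det M (expand along row 1) = 0·(-10) − 0·2 + (-1)·3 = -3.
Characteristic polynomial: λ³ − λ² − 11λ + 3 = 0.
Substitute λ = y + (tr M)/3 = y + 0.333333 to remove the quadratic term: y³ + p·y + q = 0 with p = s − (tr M)²/3 = -11.333333 and q = −2(tr M)³/27 + (tr M)·s/3 − det M = -0.740741.
Three real roots ⇒ use the trigonometric (Viète) form: r = 2√(−p/3) = 3.887301, φ = arccos(3q/(p·r)) = arccos(0.050441) = 1.520334 rad.
y_k = r·cos(φ/3 − 2πk/3) for k = 0, 1, 2 gives y = 3.398717, -0.065384, -3.333333.
λ_k = y_k + 0.333333 gives λ = 3.7321, 0.2679, -3.0000 (check: the sum is 1.0000 = tr M).

Hence λ_max = 3.7321 and λ_min = -3.0000.


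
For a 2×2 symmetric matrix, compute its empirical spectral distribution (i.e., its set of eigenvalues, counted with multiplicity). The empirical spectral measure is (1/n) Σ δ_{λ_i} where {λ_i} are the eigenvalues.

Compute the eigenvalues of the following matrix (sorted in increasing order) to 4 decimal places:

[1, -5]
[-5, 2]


Since M is real symmetric, both eigenvalues are real; they are the roots of det(λI − M) = λ² − (tr M) λ + det M.
tr M = 1 + 2 = 3.
det M = 1·2 − (-5)² = 2 − 25 = -23.
Characteristic polynomial: λ² − 3λ − 23 = 0.
Discriminant Δ = (tr M)² − 4·det M = 9 − (-92) = 101; √Δ = 10.049876.
λ = (tr M ± √Δ)/2 = (3 ± 10.049876)/2, giving (tr M − √Δ)/2 = -3.5249 and (tr M + √Δ)/2 = 6.5249.

Eigenvalues sorted in increasing order: [-3.5249, 6.5249].


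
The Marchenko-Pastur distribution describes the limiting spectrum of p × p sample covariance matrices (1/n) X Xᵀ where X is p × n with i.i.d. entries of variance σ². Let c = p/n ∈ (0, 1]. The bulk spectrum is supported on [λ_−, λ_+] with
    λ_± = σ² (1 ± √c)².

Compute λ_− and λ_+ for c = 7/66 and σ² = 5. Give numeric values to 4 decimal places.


c = 7/66 = 0.106061; √c = 0.325669.
λ_− = σ² (1 − √c)² = 5 · (1 − 0.325669)² = 5 · (0.674331)² = 2.273608.
λ_+ = σ² (1 + √c)² = 5 · (1 + 0.325669)² = 5 · (1.325669)² = 8.786998.

Rounded to 4 decimal places: λ_− ≈ 2.2736, λ_+ ≈ 8.7870.


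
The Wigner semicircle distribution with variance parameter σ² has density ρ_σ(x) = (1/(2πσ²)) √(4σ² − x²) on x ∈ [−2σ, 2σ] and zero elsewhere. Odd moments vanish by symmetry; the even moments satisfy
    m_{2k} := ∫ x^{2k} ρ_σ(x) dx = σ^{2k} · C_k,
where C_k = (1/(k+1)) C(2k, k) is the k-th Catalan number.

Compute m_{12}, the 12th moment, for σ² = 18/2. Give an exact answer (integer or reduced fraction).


By the scaled semicircle moment identity, m_{2k} = σ^{2k} · C_k with k = 6.
C_6 = (1/(k+1)) · C(2k, k) = (1/7) · C(12, 6) = (1/7) · 924 = 132.
σ^{2k} = (σ²)^k = (18/2)^6 = 531441.

Therefore m_{12} = σ^{12} · C_6 = 531441 · 132 = 70150212.


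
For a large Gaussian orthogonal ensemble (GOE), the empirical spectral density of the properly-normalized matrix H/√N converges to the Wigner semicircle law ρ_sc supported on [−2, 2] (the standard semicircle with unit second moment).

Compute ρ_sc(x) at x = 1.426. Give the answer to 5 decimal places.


ρ_sc(x) = (1/(2π)) √(4 − x²). With x = 1.426:
  4 − x² = 4 − (1.426)² = 4 − 2.033476 = 1.966524.
  √(4 − x²) = 1.402328.
  1/(2π) = 0.159155.
  ρ_sc(1.426) = 0.159155 · 1.402328 = 0.223187.

Rounded to 5 decimal places: ρ_sc(1.426) ≈ 0.22319.


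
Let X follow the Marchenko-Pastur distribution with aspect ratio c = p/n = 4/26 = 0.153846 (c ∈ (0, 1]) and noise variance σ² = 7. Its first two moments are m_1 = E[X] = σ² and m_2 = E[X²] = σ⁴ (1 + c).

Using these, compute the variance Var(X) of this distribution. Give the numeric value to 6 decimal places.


m_1 = E[X] = σ² = 7, so m_1² = 49.
m_2 = E[X²] = σ⁴ (1 + c) = 49 · (1 + 0.153846) = 49 · 1.153846 = 56.538462.
(Note m_2 − m_1² simplifies to c · σ⁴ = 0.153846 · 49.)

Var(X) = m_2 − m_1² = 56.538462 − 49 = 7.538462.


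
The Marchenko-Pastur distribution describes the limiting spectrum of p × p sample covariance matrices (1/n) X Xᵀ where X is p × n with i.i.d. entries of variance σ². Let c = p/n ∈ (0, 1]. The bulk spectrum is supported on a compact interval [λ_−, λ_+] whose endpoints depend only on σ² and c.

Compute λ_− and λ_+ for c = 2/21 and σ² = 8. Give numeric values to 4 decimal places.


c = 2/21 = 0.095238; √c = 0.308607.
λ_− = σ² (1 − √c)² = 8 · (1 − 0.308607)² = 8 · (0.691393)² = 3.824198.
λ_+ = σ² (1 + √c)² = 8 · (1 + 0.308607)² = 8 · (1.308607)² = 13.699612.

Rounded to 4 decimal places: λ_− ≈ 3.8242, λ_+ ≈ 13.6996.


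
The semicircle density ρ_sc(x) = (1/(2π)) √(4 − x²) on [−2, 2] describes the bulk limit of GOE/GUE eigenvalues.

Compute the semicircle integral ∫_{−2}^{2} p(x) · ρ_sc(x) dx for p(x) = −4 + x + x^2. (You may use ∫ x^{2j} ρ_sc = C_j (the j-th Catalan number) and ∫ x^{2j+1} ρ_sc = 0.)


Write p(x) = Σ a_i x^i, split into monomials and integrate each against ρ_sc separately.
Using ∫ x^{2j} ρ_sc = C_j = (1/(j+1)) C(2j, j) (Catalan numbers) and ∫ x^{2j+1} ρ_sc = 0 (odd monomials vanish by symmetry):
  i = 0 (even): a_0 · C_{0} = -4 · 1 = -4
  i = 1 (odd): ∫ x^1 ρ_sc = 0 (vanishes)
  i = 2 (even): a_2 · C_{1} = 1 · 1 = 1

Summing the contributions: ∫_{−2}^{2} p(x) ρ_sc(x) dx = (-4) + 1 = -3.


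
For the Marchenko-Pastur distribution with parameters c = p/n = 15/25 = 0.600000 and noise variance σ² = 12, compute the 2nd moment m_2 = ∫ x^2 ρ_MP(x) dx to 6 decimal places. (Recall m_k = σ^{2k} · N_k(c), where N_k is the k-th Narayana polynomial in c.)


E[X²] = σ⁴ (1 + c) (second MP moment). With σ² = 12 (so σ⁴ = 144) and c = 15/25 = 0.600000: E[X²] = 144 · (1 + 0.600000) = 144 · 1.600000.

So E[X^2] = 230.400000.


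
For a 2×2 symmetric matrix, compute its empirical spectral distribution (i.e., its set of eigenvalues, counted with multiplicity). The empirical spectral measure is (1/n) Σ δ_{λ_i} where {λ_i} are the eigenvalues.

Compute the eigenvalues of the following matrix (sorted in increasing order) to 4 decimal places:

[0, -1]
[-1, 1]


Since M is real symmetric, both eigenvalues are real; they are the roots of det(λI − M) = λ² − (tr M) λ + det M.
tr M = 0 + 1 = 1.
det M = 0·1 − (-1)² = 0 − 1 = -1.
Characteristic polynomial: λ² − λ − 1 = 0.
Discriminant Δ = (tr M)² − 4·det M = 1 − (-4) = 5; √Δ = 2.236068.
λ = (tr M ± √Δ)/2 = (1 ± 2.236068)/2, giving (tr M − √Δ)/2 = -0.6180 and (tr M + √Δ)/2 = 1.6180.

Eigenvalues sorted in increasing order: [-0.6180, 1.6180].


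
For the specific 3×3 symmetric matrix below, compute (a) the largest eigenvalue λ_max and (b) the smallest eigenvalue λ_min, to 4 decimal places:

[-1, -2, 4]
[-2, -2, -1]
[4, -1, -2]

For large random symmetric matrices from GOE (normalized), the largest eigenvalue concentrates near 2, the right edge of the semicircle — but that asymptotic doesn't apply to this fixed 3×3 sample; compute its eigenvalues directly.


Since M is real symmetric, all three eigenvalues are real; they are the roots of det(λI − M) = λ³ − (tr M) λ² + s λ − det M, where s is the sum of the principal 2×2 minors.
tr M = -1 + (-2) + (-2) = -5.
s = ((-1)·(-2) − (-2)²) + ((-1)·(-2) − 4²) + ((-2)·(-2) − (-1)²) = -2 + (-14) + 3 = -13.
det M (expand along row 1) = (-1)·3 − (-2)·8 + 4·10 = 53.
Characteristic polynomial: λ³ + 5λ² − 13λ − 53 = 0.
Substitute λ = y + (tr M)/3 = y − 1.666667 to remove the quadratic term: y³ + p·y + q = 0 with p = s − (tr M)²/3 = -21.333333 and q = −2(tr M)³/27 + (tr M)·s/3 − det M = -22.074074.
Three real roots ⇒ use the trigonometric (Viète) form: r = 2√(−p/3) = 5.333333, φ = arccos(3q/(p·r)) = arccos(0.582031) = 0.949572 rad.
y_k = r·cos(φ/3 − 2πk/3) for k = 0, 1, 2 gives y = 5.068390, -1.096523, -3.971867.
λ_k = y_k − 1.666667 gives λ = 3.4017, -2.7632, -5.6385 (check: the sum is -5.0000 = tr M).

Hence λ_max = 3.4017 and λ_min = -5.6385.


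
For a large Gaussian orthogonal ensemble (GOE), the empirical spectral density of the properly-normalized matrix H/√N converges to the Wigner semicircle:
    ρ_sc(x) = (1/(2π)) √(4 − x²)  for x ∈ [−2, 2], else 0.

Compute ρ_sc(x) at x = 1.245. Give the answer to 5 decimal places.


ρ_sc(x) = (1/(2π)) √(4 − x²). With x = 1.245:
  4 − x² = 4 − (1.245)² = 4 − 1.550025 = 2.449975.
  √(4 − x²) = 1.565240.
  1/(2π) = 0.159155.
  ρ_sc(1.245) = 0.159155 · 1.565240 = 0.249116.

Rounded to 5 decimal places: ρ_sc(1.245) ≈ 0.24912.


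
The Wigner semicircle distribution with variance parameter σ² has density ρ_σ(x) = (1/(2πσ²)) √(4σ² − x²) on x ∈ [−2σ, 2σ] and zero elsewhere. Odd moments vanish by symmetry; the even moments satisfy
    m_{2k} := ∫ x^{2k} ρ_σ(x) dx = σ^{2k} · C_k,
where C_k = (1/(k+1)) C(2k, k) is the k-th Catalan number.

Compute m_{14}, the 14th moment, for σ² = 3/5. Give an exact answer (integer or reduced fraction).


By the scaled semicircle moment identity, m_{2k} = σ^{2k} · C_k with k = 7.
C_7 = (1/(k+1)) · C(2k, k) = (1/8) · C(14, 7) = (1/8) · 3432 = 429.
σ^{2k} = (σ²)^k = (3/5)^7 = 2187/78125.

Therefore m_{14} = σ^{14} · C_7 = (2187/78125) · 429 = 938223/78125.


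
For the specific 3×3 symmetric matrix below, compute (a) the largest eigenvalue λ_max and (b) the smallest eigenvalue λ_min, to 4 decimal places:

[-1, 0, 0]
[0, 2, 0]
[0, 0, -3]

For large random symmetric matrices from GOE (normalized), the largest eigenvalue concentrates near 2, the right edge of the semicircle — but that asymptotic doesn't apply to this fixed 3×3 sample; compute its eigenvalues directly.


Since M is real symmetric, all three eigenvalues are real; they are the roots of det(λI − M) = λ³ − (tr M) λ² + s λ − det M, where s is the sum of the principal 2×2 minors.
tr M = -1 + 2 + (-3) = -2.
s = ((-1)·2 − 0²) + ((-1)·(-3) − 0²) + (2·(-3) − 0²) = -2 + 3 + (-6) = -5.
det M (expand along row 1) = (-1)·(-6) − 0·0 + 0·0 = 6.
Characteristic polynomial: λ³ + 2λ² − 5λ − 6 = 0.
Substitute λ = y + (tr M)/3 = y − 0.666667 to remove the quadratic term: y³ + p·y + q = 0 with p = s − (tr M)²/3 = -6.333333 and q = −2(tr M)³/27 + (tr M)·s/3 − det M = -2.074074.
Three real roots ⇒ use the trigonometric (Viète) form: r = 2√(−p/3) = 2.905933, φ = arccos(3q/(p·r)) = arccos(0.338086) = 1.225914 rad.
y_k = r·cos(φ/3 − 2πk/3) for k = 0, 1, 2 gives y = 2.666667, -0.333333, -2.333333.
λ_k = y_k − 0.666667 gives λ = 2.0000, -1.0000, -3.0000 (check: the sum is -2.0000 = tr M).

Hence λ_max = 2.0000 and λ_min = -3.0000.


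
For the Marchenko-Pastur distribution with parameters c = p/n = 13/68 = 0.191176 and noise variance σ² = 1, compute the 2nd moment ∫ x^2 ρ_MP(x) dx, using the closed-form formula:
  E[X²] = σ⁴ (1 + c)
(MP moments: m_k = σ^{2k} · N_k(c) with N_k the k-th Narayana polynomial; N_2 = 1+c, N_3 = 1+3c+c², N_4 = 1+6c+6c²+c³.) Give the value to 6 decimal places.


E[X²] = σ⁴ (1 + c) (second MP moment). With σ² = 1 (so σ⁴ = 1) and c = 13/68 = 0.191176: E[X²] = 1 · (1 + 0.191176) = 1 · 1.191176.

So E[X^2] = 1.191176.


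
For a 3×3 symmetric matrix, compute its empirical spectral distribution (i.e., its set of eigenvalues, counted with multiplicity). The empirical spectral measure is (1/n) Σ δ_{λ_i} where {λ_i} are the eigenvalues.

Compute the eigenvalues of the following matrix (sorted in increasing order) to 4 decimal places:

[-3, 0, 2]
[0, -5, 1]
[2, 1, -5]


Since M is real symmetric, all three eigenvalues are real; they are the roots of det(λI − M) = λ³ − (tr M) λ² + s λ − det M, where s is the sum of the principal 2×2 minors.
tr M = -3 + (-5) + (-5) = -13.
s = ((-3)·(-5) − 0²) + ((-3)·(-5) − 2²) + ((-5)·(-5) − 1²) = 15 + 11 + 24 = 50.
det M (expand along row 1) = (-3)·24 − 0·(-2) + 2·10 = -52.
Characteristic polynomial: λ³ + 13λ² + 50λ + 52 = 0.
Substitute λ = y + (tr M)/3 = y − 4.333333 to remove the quadratic term: y³ + p·y + q = 0 with p = s − (tr M)²/3 = -6.333333 and q = −2(tr M)³/27 + (tr M)·s/3 − det M = -1.925926.
Three real roots ⇒ use the trigonometric (Viète) form: r = 2√(−p/3) = 2.905933, φ = arccos(3q/(p·r)) = arccos(0.313937) = 1.251459 rad.
y_k = r·cos(φ/3 − 2πk/3) for k = 0, 1, 2 gives y = 2.656738, -0.308740, -2.347997.
λ_k = y_k − 4.333333 gives λ = -1.6766, -4.6421, -6.6813 (check: the sum is -13.0000 = tr M).

Eigenvalues sorted in increasing order: [-6.6813, -4.6421, -1.6766].


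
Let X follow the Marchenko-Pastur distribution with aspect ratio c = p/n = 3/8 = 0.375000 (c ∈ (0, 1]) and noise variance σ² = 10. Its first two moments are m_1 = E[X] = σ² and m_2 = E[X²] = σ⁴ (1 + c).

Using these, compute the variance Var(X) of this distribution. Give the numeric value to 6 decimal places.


m_1 = E[X] = σ² = 10, so m_1² = 100.
m_2 = E[X²] = σ⁴ (1 + c) = 100 · (1 + 0.375000) = 100 · 1.375000 = 137.500000.
(Note m_2 − m_1² simplifies to c · σ⁴ = 0.375000 · 100.)

Var(X) = m_2 − m_1² = 137.500000 − 100 = 37.500000.


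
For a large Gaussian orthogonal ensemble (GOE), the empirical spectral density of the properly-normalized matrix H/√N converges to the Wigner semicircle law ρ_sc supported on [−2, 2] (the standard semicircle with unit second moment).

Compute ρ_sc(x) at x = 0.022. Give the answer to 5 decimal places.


ρ_sc(x) = (1/(2π)) √(4 − x²). With x = 0.022:
  4 − x² = 4 − (0.022)² = 4 − 0.000484 = 3.999516.
  √(4 − x²) = 1.999879.
  1/(2π) = 0.159155.
  ρ_sc(0.022) = 0.159155 · 1.999879 = 0.318291.

Rounded to 5 decimal places: ρ_sc(0.022) ≈ 0.31829.


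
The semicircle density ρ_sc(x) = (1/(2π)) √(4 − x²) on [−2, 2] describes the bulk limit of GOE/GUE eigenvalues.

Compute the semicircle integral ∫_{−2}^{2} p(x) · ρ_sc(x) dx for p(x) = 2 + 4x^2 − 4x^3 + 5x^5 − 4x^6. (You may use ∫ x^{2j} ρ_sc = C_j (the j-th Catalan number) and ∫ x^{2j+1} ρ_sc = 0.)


Write p(x) = Σ a_i x^i, split into monomials and integrate each against ρ_sc separately.
Using ∫ x^{2j} ρ_sc = C_j = (1/(j+1)) C(2j, j) (Catalan numbers) and ∫ x^{2j+1} ρ_sc = 0 (odd monomials vanish by symmetry):
  i = 0 (even): a_0 · C_{0} = 2 · 1 = 2
  i = 2 (even): a_2 · C_{1} = 4 · 1 = 4
  i = 3 (odd): ∫ x^3 ρ_sc = 0 (vanishes)
  i = 5 (odd): ∫ x^5 ρ_sc = 0 (vanishes)
  i = 6 (even): a_6 · C_{3} = -4 · 5 = -20

Summing the contributions: ∫_{−2}^{2} p(x) ρ_sc(x) dx = 2 + 4 + (-20) = -14.


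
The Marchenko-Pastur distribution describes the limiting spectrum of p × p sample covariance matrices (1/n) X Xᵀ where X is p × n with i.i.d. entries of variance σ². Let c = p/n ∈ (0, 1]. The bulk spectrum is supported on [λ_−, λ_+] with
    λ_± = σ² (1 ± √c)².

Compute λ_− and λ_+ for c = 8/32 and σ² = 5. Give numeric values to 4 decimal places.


c = 8/32 = 0.250000; √c = 0.500000.
λ_− = σ² (1 − √c)² = 5 · (1 − 0.500000)² = 5 · (0.500000)² = 1.250000.
λ_+ = σ² (1 + √c)² = 5 · (1 + 0.500000)² = 5 · (1.500000)² = 11.250000.

Rounded to 4 decimal places: λ_− ≈ 1.2500, λ_+ ≈ 11.2500.


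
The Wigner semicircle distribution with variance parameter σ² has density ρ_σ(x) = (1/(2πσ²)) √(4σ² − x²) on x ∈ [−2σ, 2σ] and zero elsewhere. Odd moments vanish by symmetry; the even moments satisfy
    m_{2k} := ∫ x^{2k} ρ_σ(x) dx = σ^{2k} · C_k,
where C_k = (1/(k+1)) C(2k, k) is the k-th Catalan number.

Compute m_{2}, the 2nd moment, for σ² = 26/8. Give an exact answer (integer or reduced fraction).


By the scaled semicircle moment identity, m_{2k} = σ^{2k} · C_k with k = 1.
C_1 = (1/(k+1)) · C(2k, k) = (1/2) · C(2, 1) = (1/2) · 2 = 1.
σ^{2k} = (σ²)^k = (26/8)^1 = 13/4.

Therefore m_{2} = σ^{2} · C_1 = (13/4) · 1 = 13/4.


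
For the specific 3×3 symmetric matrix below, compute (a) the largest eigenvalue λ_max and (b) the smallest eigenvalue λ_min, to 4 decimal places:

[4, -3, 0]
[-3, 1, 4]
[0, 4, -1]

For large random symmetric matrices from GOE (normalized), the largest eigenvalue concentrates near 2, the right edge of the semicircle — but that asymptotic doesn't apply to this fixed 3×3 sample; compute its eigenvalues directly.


Since M is real symmetric, all three eigenvalues are real; they are the roots of det(λI − M) = λ³ − (tr M) λ² + s λ − det M, where s is the sum of the principal 2×2 minors.
tr M = 4 + 1 + (-1) = 4.
s = (4·1 − (-3)²) + (4·(-1) − 0²) + (1·(-1) − 4²) = -5 + (-4) + (-17) = -26.
det M (expand along row 1) = 4·(-17) − (-3)·3 + 0·(-12) = -59.
Characteristic polynomial: λ³ − 4λ² − 26λ + 59 = 0.
Substitute λ = y + (tr M)/3 = y + 1.333333 to remove the quadratic term: y³ + p·y + q = 0 with p = s − (tr M)²/3 = -31.333333 and q = −2(tr M)³/27 + (tr M)·s/3 − det M = 19.592593.
Three real roots ⇒ use the trigonometric (Viète) form: r = 2√(−p/3) = 6.463573, φ = arccos(3q/(p·r)) = arccos(-0.290224) = 1.865258 rad.
y_k = r·cos(φ/3 − 2πk/3) for k = 0, 1, 2 gives y = 5.253973, 0.633406, -5.887379.
λ_k = y_k + 1.333333 gives λ = 6.5873, 1.9667, -4.5540 (check: the sum is 4.0000 = tr M).

Hence λ_max = 6.5873 and λ_min = -4.5540.


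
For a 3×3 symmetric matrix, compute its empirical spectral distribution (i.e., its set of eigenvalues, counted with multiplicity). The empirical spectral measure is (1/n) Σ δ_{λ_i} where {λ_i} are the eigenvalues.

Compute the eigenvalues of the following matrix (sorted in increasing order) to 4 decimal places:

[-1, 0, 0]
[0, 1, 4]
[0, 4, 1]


Since M is real symmetric, all three eigenvalues are real; they are the roots of det(λI − M) = λ³ − (tr M) λ² + s λ − det M, where s is the sum of the principal 2×2 minors.
tr M = -1 + 1 + 1 = 1.
s = ((-1)·1 − 0²) + ((-1)·1 − 0²) + (1·1 − 4²) = -1 + (-1) + (-15) = -17.
det M (expand along row 1) = (-1)·(-15) − 0·0 + 0·0 = 15.
Characteristic polynomial: λ³ − λ² − 17λ − 15 = 0.
Substitute λ = y + (tr M)/3 = y + 0.333333 to remove the quadratic term: y³ + p·y + q = 0 with p = s − (tr M)²/3 = -17.333333 and q = −2(tr M)³/27 + (tr M)·s/3 − det M = -20.740741.
Three real roots ⇒ use the trigonometric (Viète) form: r = 2√(−p/3) = 4.807402, φ = arccos(3q/(p·r)) = arccos(0.746712) = 0.727692 rad.
y_k = r·cos(φ/3 − 2πk/3) for k = 0, 1, 2 gives y = 4.666667, -1.333333, -3.333333.
λ_k = y_k + 0.333333 gives λ = 5.0000, -1.0000, -3.0000 (check: the sum is 1.0000 = tr M).

Eigenvalues sorted in increasing order: [-3.0000, -1.0000, 5.0000].


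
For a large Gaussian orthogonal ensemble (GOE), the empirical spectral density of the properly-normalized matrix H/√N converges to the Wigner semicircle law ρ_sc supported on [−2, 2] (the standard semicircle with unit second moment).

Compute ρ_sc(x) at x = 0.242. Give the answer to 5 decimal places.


ρ_sc(x) = (1/(2π)) √(4 − x²). With x = 0.242:
  4 − x² = 4 − (0.242)² = 4 − 0.058564 = 3.941436.
  √(4 − x²) = 1.985305.
  1/(2π) = 0.159155.
  ρ_sc(0.242) = 0.159155 · 1.985305 = 0.315971.

Rounded to 5 decimal places: ρ_sc(0.242) ≈ 0.31597.


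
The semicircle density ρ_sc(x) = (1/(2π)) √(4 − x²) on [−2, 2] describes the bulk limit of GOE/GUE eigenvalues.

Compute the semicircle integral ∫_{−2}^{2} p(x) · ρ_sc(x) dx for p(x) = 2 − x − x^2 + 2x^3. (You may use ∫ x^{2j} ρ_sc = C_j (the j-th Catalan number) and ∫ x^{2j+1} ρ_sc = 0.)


Write p(x) = Σ a_i x^i, split into monomials and integrate each against ρ_sc separately.
Using ∫ x^{2j} ρ_sc = C_j = (1/(j+1)) C(2j, j) (Catalan numbers) and ∫ x^{2j+1} ρ_sc = 0 (odd monomials vanish by symmetry):
  i = 0 (even): a_0 · C_{0} = 2 · 1 = 2
  i = 1 (odd): ∫ x^1 ρ_sc = 0 (vanishes)
  i = 2 (even): a_2 · C_{1} = -1 · 1 = -1
  i = 3 (odd): ∫ x^3 ρ_sc = 0 (vanishes)

Summing the contributions: ∫_{−2}^{2} p(x) ρ_sc(x) dx = 2 + (-1) = 1.


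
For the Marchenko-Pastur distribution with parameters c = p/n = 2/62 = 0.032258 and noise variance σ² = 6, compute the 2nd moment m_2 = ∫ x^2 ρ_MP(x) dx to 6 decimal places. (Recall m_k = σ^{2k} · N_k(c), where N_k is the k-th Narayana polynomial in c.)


E[X²] = σ⁴ (1 + c) (second MP moment). With σ² = 6 (so σ⁴ = 36) and c = 2/62 = 0.032258: E[X²] = 36 · (1 + 0.032258) = 36 · 1.032258.

So E[X^2] = 37.161290.


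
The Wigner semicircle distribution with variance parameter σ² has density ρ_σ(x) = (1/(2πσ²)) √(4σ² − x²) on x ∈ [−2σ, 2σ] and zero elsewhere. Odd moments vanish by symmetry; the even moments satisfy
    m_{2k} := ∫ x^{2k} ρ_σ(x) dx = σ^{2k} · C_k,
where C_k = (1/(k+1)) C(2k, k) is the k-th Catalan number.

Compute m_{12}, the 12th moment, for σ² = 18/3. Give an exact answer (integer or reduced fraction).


By the scaled semicircle moment identity, m_{2k} = σ^{2k} · C_k with k = 6.
C_6 = (1/(k+1)) · C(2k, k) = (1/7) · C(12, 6) = (1/7) · 924 = 132.
σ^{2k} = (σ²)^k = (18/3)^6 = 46656.

Therefore m_{12} = σ^{12} · C_6 = 46656 · 132 = 6158592.


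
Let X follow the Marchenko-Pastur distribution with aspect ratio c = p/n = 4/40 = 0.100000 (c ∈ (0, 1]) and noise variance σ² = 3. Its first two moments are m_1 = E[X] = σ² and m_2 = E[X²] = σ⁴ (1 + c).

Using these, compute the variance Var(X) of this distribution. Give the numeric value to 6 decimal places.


m_1 = E[X] = σ² = 3, so m_1² = 9.
m_2 = E[X²] = σ⁴ (1 + c) = 9 · (1 + 0.100000) = 9 · 1.100000 = 9.900000.
(Note m_2 − m_1² simplifies to c · σ⁴ = 0.100000 · 9.)

Var(X) = m_2 − m_1² = 9.900000 − 9 = 0.900000.


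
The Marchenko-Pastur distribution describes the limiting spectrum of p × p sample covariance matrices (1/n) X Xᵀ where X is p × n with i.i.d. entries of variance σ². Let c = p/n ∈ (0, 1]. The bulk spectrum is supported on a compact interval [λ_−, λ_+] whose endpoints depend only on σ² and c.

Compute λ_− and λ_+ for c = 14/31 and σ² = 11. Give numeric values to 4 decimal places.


c = 14/31 = 0.451613; √c = 0.672022.
λ_− = σ² (1 − √c)² = 11 · (1 − 0.672022)² = 11 · (0.327978)² = 1.183269.
λ_+ = σ² (1 + √c)² = 11 · (1 + 0.672022)² = 11 · (1.672022)² = 30.752215.

Rounded to 4 decimal places: λ_− ≈ 1.1833, λ_+ ≈ 30.7522.


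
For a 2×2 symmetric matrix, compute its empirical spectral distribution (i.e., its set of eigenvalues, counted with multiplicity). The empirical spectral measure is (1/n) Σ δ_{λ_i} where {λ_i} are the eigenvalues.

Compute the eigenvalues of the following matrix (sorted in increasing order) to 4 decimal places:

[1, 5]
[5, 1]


Since M is real symmetric, both eigenvalues are real; they are the roots of det(λI − M) = λ² − (tr M) λ + det M.
tr M = 1 + 1 = 2.
det M = 1·1 − 5² = 1 − 25 = -24.
Characteristic polynomial: λ² − 2λ − 24 = 0.
Discriminant Δ = (tr M)² − 4·det M = 4 − (-96) = 100; √Δ = 10.000000.
λ = (tr M ± √Δ)/2 = (2 ± 10.000000)/2, giving (tr M − √Δ)/2 = -4.0000 and (tr M + √Δ)/2 = 6.0000.

Eigenvalues sorted in increasing order: [-4.0000, 6.0000].


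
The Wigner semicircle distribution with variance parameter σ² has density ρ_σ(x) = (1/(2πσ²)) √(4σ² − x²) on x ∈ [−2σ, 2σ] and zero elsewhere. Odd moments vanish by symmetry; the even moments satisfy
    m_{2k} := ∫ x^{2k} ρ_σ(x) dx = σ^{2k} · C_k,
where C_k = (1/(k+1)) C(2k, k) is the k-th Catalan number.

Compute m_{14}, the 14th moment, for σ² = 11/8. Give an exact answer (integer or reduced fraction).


By the scaled semicircle moment identity, m_{2k} = σ^{2k} · C_k with k = 7.
C_7 = (1/(k+1)) · C(2k, k) = (1/8) · C(14, 7) = (1/8) · 3432 = 429.
σ^{2k} = (σ²)^k = (11/8)^7 = 19487171/2097152.

Therefore m_{14} = σ^{14} · C_7 = (19487171/2097152) · 429 = 8359996359/2097152.
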